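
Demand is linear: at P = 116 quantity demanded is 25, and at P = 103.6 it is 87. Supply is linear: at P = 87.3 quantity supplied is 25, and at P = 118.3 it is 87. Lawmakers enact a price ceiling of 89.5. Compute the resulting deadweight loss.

468.846

Demand slope = (103.6 − 116)/(87 − 25) = −0.2, so P = 121 − 0.2Q.
Supply slope = (118.3 − 87.3)/(87 − 25) = 0.5, so P = 74.8 + 0.5Q.
Competitive equilibrium: 121 − 0.2Q = 74.8 + 0.5Q → Q* = 66, P* = 107.8.
At the ceiling P = 89.5, quantity supplied = (89.5 − 74.8)/0.5 = 29.4.
Willingness to pay at Q' = 29.4: 121 − 0.2·29.4 = 115.12.
ΔQ = 66 − 29.4 = 36.6; wedge = 115.12 − 89.5 = 25.62.
The triangle = ½ × 36.6 × 25.62 = 468.846.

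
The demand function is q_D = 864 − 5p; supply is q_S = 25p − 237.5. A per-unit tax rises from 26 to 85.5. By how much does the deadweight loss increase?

In inverse form: demand p = 172.8 − 0.2q, supply p = 9.5 + 0.04q.
Competitive equilibrium: 172.8 − 0.2q = 9.5 + 0.04q → q* = 680.4167, p* = 36.7167.
For a per-unit tax t: Δq = t/0.24, so DWL = ½·t·(t/0.24) = t²/0.48.
At t = 26: DWL = 1408.3333. At t = 85.5: DWL = 15229.6875.
Increase = 15229.6875 − 1408.3333 = 13821.35.

13821.35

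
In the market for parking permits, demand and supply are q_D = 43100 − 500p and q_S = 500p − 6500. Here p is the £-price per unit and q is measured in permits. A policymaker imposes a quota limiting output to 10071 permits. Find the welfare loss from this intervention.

In inverse form: demand p = 86.2 − 0.002q, supply p = 13 + 0.002q.
Competitive equilibrium: 86.2 − 0.002q = 13 + 0.002q → q* = 18300, p* = 49.6.
At q = 10071: demand price = 86.2 − 0.002·10071 = 66.058; supply price = 13 + 0.002·10071 = 33.142.
Δq = 18300 − 10071 = 8229; wedge = 66.058 − 33.142 = 32.916.
The triangle = ½ × 8229 × 32.916 = £135432.882.

£135432.882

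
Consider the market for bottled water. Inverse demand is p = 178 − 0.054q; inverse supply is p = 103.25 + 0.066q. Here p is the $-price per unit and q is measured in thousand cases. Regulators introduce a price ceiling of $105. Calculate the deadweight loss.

$21341.69 thousand

Competitive equilibrium: 178 − 0.054q = 103.25 + 0.066q → q* = 622.9167, p* = 144.3625.
At the ceiling p = 105, quantity supplied = (105 − 103.25)/0.066 = 26.5152.
Willingness to pay at q' = 26.5152: 178 − 0.054·26.5152 = 176.5682.
Δq = 622.9167 − 26.5152 = 596.4015; wedge = 176.5682 − 105 = 71.5682.
DWL = ½ × 596.4015 × 71.5682 = $21341.69 thousand.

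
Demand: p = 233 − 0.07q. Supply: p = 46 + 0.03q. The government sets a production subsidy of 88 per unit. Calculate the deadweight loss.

Competitive equilibrium: 233 − 0.07q = 46 + 0.03q → q* = 1870, p* = 102.1.
The subsidy lowers effective supply by 88: p = 0.03q − 42.
New quantity: 233 − 0.07q = 0.03q − 42 → q' = 2750.
Overproduction Δq = 2750 − 1870 = 880; wedge = subsidy = 88.
Welfare loss = ½ × 880 × 88 = 38720.

38720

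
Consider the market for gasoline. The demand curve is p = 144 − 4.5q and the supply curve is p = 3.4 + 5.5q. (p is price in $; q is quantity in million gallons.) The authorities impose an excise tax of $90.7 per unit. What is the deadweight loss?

Competitive equilibrium: 144 − 4.5q = 3.4 + 5.5q → q* = 14.06, p* = 80.73.
With the tax, the buyer price exceeds the seller price by 90.7: (144 − 4.5q) − (3.4 + 5.5q) = 90.7 → q' = 4.99.
Δq = 14.06 − 4.99 = 9.07; the wedge equals the tax, 90.7.
Deadweight loss = ½ × 9.07 × 90.7 = $411.32 million.

$411.32 million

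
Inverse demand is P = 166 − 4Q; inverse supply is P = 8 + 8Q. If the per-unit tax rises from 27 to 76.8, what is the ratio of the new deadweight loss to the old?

8.091

Competitive equilibrium: 166 − 4Q = 8 + 8Q → Q* = 13.1667, P* = 113.3333.
For a per-unit tax t: ΔQ = t/12, so DWL = ½·t·(t/12) = t²/24.
At t = 27: DWL = 30.375. At t = 76.8: DWL = 245.76.
Ratio = (76.8/27)² = 8.091.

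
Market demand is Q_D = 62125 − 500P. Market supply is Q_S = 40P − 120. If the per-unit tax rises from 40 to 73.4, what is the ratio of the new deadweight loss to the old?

In inverse form: demand P = 124.25 − 0.002Q, supply P = 3 + 0.025Q.
Competitive equilibrium: 124.25 − 0.002Q = 3 + 0.025Q → Q* = 4490.7407, P* = 115.2685.
For a per-unit tax t: ΔQ = t/0.027, so DWL = ½·t·(t/0.027) = t²/0.054.
At t = 40: DWL = 29629.630. At t = 73.4: DWL = 99769.630.
Ratio = (73.4/40)² = 3.367.

3.367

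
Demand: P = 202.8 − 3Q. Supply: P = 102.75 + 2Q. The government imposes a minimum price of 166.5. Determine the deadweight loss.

Competitive equilibrium: 202.8 − 3Q = 102.75 + 2Q → Q* = 20.01, P* = 142.77.
At the floor P = 166.5, quantity demanded = (202.8 − 166.5)/3 = 12.1.
Sellers' marginal cost at Q' = 12.1: 102.75 + 2·12.1 = 126.95.
ΔQ = 20.01 − 12.1 = 7.91; wedge = 166.5 − 126.95 = 39.55.
DWL = ½ × 7.91 × 39.55 = 156.42.

156.42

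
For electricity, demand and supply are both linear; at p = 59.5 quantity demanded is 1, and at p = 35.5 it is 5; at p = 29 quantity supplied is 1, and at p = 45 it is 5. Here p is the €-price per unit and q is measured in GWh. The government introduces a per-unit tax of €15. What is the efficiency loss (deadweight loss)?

Demand slope = (35.5 − 59.5)/(5 − 1) = −6, so p = 65.5 − 6q.
Supply slope = (45 − 29)/(5 − 1) = 4, so p = 25 + 4q.
Competitive equilibrium: 65.5 − 6q = 25 + 4q → q* = 4.05, p* = 41.2.
With the tax, the buyer price exceeds the seller price by 15: (65.5 − 6q) − (25 + 4q) = 15 → q' = 2.55.
Δq = 4.05 − 2.55 = 1.5; the wedge equals the tax, 15.
DWL = ½ × 1.5 × 15 = €11.25.

€11.25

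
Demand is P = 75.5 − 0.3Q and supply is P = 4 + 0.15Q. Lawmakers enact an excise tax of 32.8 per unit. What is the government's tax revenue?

2820.80

Competitive equilibrium: 75.5 − 0.3Q = 4 + 0.15Q → Q* = 158.8889, P* = 27.8333.
With the tax, the buyer price exceeds the seller price by 32.8: (75.5 − 0.3Q) − (4 + 0.15Q) = 32.8 → Q' = 86.
Tax revenue = 32.8 × 86 = 2820.80.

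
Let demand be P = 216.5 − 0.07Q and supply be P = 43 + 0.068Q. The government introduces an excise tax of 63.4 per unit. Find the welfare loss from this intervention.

14563.62

Competitive equilibrium: 216.5 − 0.07Q = 43 + 0.068Q → Q* = 1257.2464, P* = 128.4928.
With the tax, the buyer price exceeds the seller price by 63.4: (216.5 − 0.07Q) − (43 + 0.068Q) = 63.4 → Q' = 797.8261.
ΔQ = 1257.2464 − 797.8261 = 459.4203; the wedge equals the tax, 63.4.
The triangle = ½ × 459.4203 × 63.4 = 14563.62.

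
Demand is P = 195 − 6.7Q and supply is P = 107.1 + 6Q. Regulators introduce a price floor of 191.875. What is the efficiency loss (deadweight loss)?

Competitive equilibrium: 195 − 6.7Q = 107.1 + 6Q → Q* = 6.92126, P* = 148.62756.
At the floor P = 191.875, quantity demanded = (195 − 191.875)/6.7 = 0.46642.
Sellers' marginal cost at Q' = 0.46642: 107.1 + 6·0.46642 = 109.89852.
ΔQ = 6.92126 − 0.46642 = 6.45484; wedge = 191.875 − 109.89852 = 81.97648.
Welfare loss = ½ × 6.45484 × 81.97648 = 264.57.

264.57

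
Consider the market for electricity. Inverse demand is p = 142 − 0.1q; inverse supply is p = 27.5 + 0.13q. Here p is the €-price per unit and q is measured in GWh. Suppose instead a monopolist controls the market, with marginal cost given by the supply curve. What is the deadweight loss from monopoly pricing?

Competitive equilibrium: 142 − 0.1q = 27.5 + 0.13q → q* = 497.82609, p* = 92.21739.
Marginal revenue: MR = 142 − 0.2q. Set MR = MC: 142 − 0.2q = 27.5 + 0.13q → q_m = 346.9697.
Price p_m = 142 − 0.1·346.9697 = 107.30303; MC(q_m) = 27.5 + 0.13·346.9697 = 72.60606.
Competitive q* = 497.82609, so Δq = 150.85639; wedge = 107.30303 − 72.60606 = 34.69697.
DWL = ½ × 150.85639 × 34.69697 = €2617.13.

€2617.13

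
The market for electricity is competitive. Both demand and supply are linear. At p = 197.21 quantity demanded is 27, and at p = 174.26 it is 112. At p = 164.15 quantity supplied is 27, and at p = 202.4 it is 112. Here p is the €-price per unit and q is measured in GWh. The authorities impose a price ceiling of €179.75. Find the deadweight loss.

€45.56

Demand slope = (174.26 − 197.21)/(112 − 27) = −0.27, so p = 204.5 − 0.27q.
Supply slope = (202.4 − 164.15)/(112 − 27) = 0.45, so p = 152 + 0.45q.
Competitive equilibrium: 204.5 − 0.27q = 152 + 0.45q → q* = 72.9167, p* = 184.8125.
At the ceiling p = 179.75, quantity supplied = (179.75 − 152)/0.45 = 61.6667.
Willingness to pay at q' = 61.6667: 204.5 − 0.27·61.6667 = 187.85.
Δq = 72.9167 − 61.6667 = 11.25; wedge = 187.85 − 179.75 = 8.1.
DWL = ½ × 11.25 × 8.1 = €45.56.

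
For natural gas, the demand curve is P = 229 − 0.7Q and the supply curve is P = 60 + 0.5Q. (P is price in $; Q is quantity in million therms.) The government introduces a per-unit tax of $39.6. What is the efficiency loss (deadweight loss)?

$653.40 million

Competitive equilibrium: 229 − 0.7Q = 60 + 0.5Q → Q* = 140.8333, P* = 130.4167.
With the tax, the buyer price exceeds the seller price by 39.6: (229 − 0.7Q) − (60 + 0.5Q) = 39.6 → Q' = 107.8333.
ΔQ = 140.8333 − 107.8333 = 33; the wedge equals the tax, 39.6.
Welfare loss = ½ × 33 × 39.6 = $653.40 million.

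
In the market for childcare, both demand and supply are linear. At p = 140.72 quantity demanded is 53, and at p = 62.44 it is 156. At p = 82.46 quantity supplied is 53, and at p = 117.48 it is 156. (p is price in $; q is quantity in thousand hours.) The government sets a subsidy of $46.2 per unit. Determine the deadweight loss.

Demand slope = (62.44 − 140.72)/(156 − 53) = −0.76, so p = 181 − 0.76q.
Supply slope = (117.48 − 82.46)/(156 − 53) = 0.34, so p = 64.44 + 0.34q.
Competitive equilibrium: 181 − 0.76q = 64.44 + 0.34q → q* = 105.9636, p* = 100.4676.
The subsidy lowers effective supply by 46.2: p = 18.24 + 0.34q.
New quantity: 181 − 0.76q = 18.24 + 0.34q → q' = 147.9636.
Overproduction Δq = 147.9636 − 105.9636 = 42; wedge = subsidy = 46.2.
DWL = ½ × 42 × 46.2 = $970.20 thousand.

$970.20 thousand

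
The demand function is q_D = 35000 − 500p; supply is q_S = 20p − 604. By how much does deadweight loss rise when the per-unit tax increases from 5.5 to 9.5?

576.92

In inverse form: demand p = 70 − 0.002q, supply p = 30.2 + 0.05q.
Competitive equilibrium: 70 − 0.002q = 30.2 + 0.05q → q* = 765.3846, p* = 68.4692.
For a per-unit tax t: Δq = t/0.052, so DWL = ½·t·(t/0.052) = t²/0.104.
At t = 5.5: DWL = 290.865. At t = 9.5: DWL = 867.788.
Increase = 867.788 − 290.865 = 576.92.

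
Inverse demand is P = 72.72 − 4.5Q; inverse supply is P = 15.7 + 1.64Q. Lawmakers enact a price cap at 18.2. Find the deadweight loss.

184.98

Competitive equilibrium: 72.72 − 4.5Q = 15.7 + 1.64Q → Q* = 9.28664, P* = 30.9301.
At the ceiling P = 18.2, quantity supplied = (18.2 − 15.7)/1.64 = 1.52439.
Willingness to pay at Q' = 1.52439: 72.72 − 4.5·1.52439 = 65.86025.
ΔQ = 9.28664 − 1.52439 = 7.76225; wedge = 65.86025 − 18.2 = 47.66025.
Welfare loss = ½ × 7.76225 × 47.66025 = 184.98.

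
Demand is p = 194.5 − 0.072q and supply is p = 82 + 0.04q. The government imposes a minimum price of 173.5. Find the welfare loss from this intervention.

28452.50

Competitive equilibrium: 194.5 − 0.072q = 82 + 0.04q → q* = 1004.46429, p* = 122.17857.
At the floor p = 173.5, quantity demanded = (194.5 − 173.5)/0.072 = 291.66667.
Sellers' marginal cost at q' = 291.66667: 82 + 0.04·291.66667 = 93.66667.
Δq = 1004.46429 − 291.66667 = 712.79762; wedge = 173.5 − 93.66667 = 79.83333.
Deadweight loss = ½ × 712.79762 × 79.83333 = 28452.50.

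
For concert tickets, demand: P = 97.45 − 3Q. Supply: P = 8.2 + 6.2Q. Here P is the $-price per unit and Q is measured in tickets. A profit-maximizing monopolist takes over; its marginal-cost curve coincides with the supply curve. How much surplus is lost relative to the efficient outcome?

$26.18

Competitive equilibrium: 97.45 − 3Q = 8.2 + 6.2Q → Q* = 9.7011, P* = 68.3467.
Marginal revenue: MR = 97.45 − 6Q. Set MR = MC: 97.45 − 6Q = 8.2 + 6.2Q → Q_m = 7.3156.
Price P_m = 97.45 − 3·7.3156 = 75.5032; MC(Q_m) = 8.2 + 6.2·7.3156 = 53.5567.
Competitive Q* = 9.7011, so ΔQ = 2.3855; wedge = 75.5032 − 53.5567 = 21.9465.
Deadweight loss = ½ × 2.3855 × 21.9465 = $26.18.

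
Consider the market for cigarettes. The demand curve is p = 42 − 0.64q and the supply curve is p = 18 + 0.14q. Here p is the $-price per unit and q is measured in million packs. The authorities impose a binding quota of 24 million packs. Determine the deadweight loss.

Competitive equilibrium: 42 − 0.64q = 18 + 0.14q → q* = 30.7692, p* = 22.3077.
At q = 24: demand price = 42 − 0.64·24 = 26.64; supply price = 18 + 0.14·24 = 21.36.
Δq = 30.7692 − 24 = 6.7692; wedge = 26.64 − 21.36 = 5.28.
Deadweight loss = ½ × 6.7692 × 5.28 = $17.87 million.

$17.87 million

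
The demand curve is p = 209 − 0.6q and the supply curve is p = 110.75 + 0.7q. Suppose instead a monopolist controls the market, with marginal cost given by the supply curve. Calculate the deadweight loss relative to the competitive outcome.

Competitive equilibrium: 209 − 0.6q = 110.75 + 0.7q → q* = 75.5769, p* = 163.6538.
Marginal revenue: MR = 209 − 1.2q. Set MR = MC: 209 − 1.2q = 110.75 + 0.7q → q_m = 51.7105.
Price p_m = 209 − 0.6·51.7105 = 177.9737; MC(q_m) = 110.75 + 0.7·51.7105 = 146.9474.
Competitive q* = 75.5769, so Δq = 23.8664; wedge = 177.9737 − 146.9474 = 31.0263.
Welfare loss = ½ × 23.8664 × 31.0263 = 370.24.

370.24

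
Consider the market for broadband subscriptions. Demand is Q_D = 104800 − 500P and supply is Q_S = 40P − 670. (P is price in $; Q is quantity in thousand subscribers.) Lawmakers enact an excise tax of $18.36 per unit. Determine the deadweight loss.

In inverse form: demand P = 209.6 − 0.002Q, supply P = 16.75 + 0.025Q.
Competitive equilibrium: 209.6 − 0.002Q = 16.75 + 0.025Q → Q* = 7142.5926, P* = 195.3148.
With the tax, the buyer price exceeds the seller price by 18.36: (209.6 − 0.002Q) − (16.75 + 0.025Q) = 18.36 → Q' = 6462.5926.
ΔQ = 7142.5926 − 6462.5926 = 680; the wedge equals the tax, 18.36.
DWL = ½ × 680 × 18.36 = $6242.40 thousand.

$6242.40 thousand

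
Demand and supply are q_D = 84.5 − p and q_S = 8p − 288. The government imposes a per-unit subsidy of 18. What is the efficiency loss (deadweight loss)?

144

In inverse form: demand p = 84.5 − q, supply p = 36 + 0.125q.
Competitive equilibrium: 84.5 − q = 36 + 0.125q → q* = 43.1111, p* = 41.3889.
The subsidy lowers effective supply by 18: p = 18 + 0.125q.
New quantity: 84.5 − q = 18 + 0.125q → q' = 59.1111.
Overproduction Δq = 59.1111 − 43.1111 = 16; wedge = subsidy = 18.
DWL = ½ × 16 × 18 = 144.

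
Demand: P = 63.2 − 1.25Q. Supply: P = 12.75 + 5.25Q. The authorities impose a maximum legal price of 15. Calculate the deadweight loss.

Competitive equilibrium: 63.2 − 1.25Q = 12.75 + 5.25Q → Q* = 7.7615, P* = 53.4981.
At the ceiling P = 15, quantity supplied = (15 − 12.75)/5.25 = 0.4286.
Willingness to pay at Q' = 0.4286: 63.2 − 1.25·0.4286 = 62.6643.
ΔQ = 7.7615 − 0.4286 = 7.3329; wedge = 62.6643 − 15 = 47.6643.
Welfare loss = ½ × 7.3329 × 47.6643 = 174.76.

174.76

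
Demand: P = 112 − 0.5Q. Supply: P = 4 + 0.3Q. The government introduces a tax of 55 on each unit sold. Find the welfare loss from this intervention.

Competitive equilibrium: 112 − 0.5Q = 4 + 0.3Q → Q* = 135, P* = 44.5.
With the tax, the buyer price exceeds the seller price by 55: (112 − 0.5Q) − (4 + 0.3Q) = 55 → Q' = 66.25.
ΔQ = 135 − 66.25 = 68.75; the wedge equals the tax, 55.
Welfare loss = ½ × 68.75 × 55 = 1890.625.

1890.625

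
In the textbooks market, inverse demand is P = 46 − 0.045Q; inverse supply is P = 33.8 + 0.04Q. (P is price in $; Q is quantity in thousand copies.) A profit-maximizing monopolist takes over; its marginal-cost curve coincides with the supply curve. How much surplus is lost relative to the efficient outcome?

Competitive equilibrium: 46 − 0.045Q = 33.8 + 0.04Q → Q* = 143.5294, P* = 39.5412.
Marginal revenue: MR = 46 − 0.09Q. Set MR = MC: 46 − 0.09Q = 33.8 + 0.04Q → Q_m = 93.8462.
Price P_m = 46 − 0.045·93.8462 = 41.7769; MC(Q_m) = 33.8 + 0.04·93.8462 = 37.5538.
Competitive Q* = 143.5294, so ΔQ = 49.6832; wedge = 41.7769 − 37.5538 = 4.2231.
Deadweight loss = ½ × 49.6832 × 4.2231 = $104.91 thousand.

$104.91 thousand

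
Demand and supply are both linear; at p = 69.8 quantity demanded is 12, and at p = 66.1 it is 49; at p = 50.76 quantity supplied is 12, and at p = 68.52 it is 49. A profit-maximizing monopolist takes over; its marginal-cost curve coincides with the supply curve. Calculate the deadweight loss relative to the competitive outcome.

12.60

Demand slope = (66.1 − 69.8)/(49 − 12) = −0.1, so p = 71 − 0.1q.
Supply slope = (68.52 − 50.76)/(49 − 12) = 0.48, so p = 45 + 0.48q.
Competitive equilibrium: 71 − 0.1q = 45 + 0.48q → q* = 44.8276, p* = 66.5172.
Marginal revenue: MR = 71 − 0.2q. Set MR = MC: 71 − 0.2q = 45 + 0.48q → q_m = 38.2353.
Price p_m = 71 − 0.1·38.2353 = 67.1765; MC(q_m) = 45 + 0.48·38.2353 = 63.3529.
Competitive q* = 44.8276, so Δq = 6.5923; wedge = 67.1765 − 63.3529 = 3.8236.
Deadweight loss = ½ × 6.5923 × 3.8236 = 12.60.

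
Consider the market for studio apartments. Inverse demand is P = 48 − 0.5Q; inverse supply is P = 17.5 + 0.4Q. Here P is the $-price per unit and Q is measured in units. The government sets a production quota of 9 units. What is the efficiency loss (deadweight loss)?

$278.76

Competitive equilibrium: 48 − 0.5Q = 17.5 + 0.4Q → Q* = 33.8889, P* = 31.0556.
At Q = 9: demand price = 48 − 0.5·9 = 43.5; supply price = 17.5 + 0.4·9 = 21.1.
ΔQ = 33.8889 − 9 = 24.8889; wedge = 43.5 − 21.1 = 22.4.
Deadweight loss = ½ × 24.8889 × 22.4 = $278.76.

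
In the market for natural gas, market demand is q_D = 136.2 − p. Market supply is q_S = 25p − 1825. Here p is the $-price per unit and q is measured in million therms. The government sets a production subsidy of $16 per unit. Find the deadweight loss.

$123.08 million

In inverse form: demand p = 136.2 − q, supply p = 73 + 0.04q.
Competitive equilibrium: 136.2 − q = 73 + 0.04q → q* = 60.7692, p* = 75.4308.
The subsidy lowers effective supply by 16: p = 57 + 0.04q.
New quantity: 136.2 − q = 57 + 0.04q → q' = 76.1538.
Overproduction Δq = 76.1538 − 60.7692 = 15.3846; wedge = subsidy = 16.
Deadweight loss = ½ × 15.3846 × 16 = $123.08 million.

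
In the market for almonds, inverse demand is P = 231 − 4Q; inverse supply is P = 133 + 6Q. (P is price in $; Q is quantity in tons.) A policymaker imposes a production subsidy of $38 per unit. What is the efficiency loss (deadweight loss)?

Competitive equilibrium: 231 − 4Q = 133 + 6Q → Q* = 9.8, P* = 191.8.
The subsidy lowers effective supply by 38: P = 95 + 6Q.
New quantity: 231 − 4Q = 95 + 6Q → Q' = 13.6.
Overproduction ΔQ = 13.6 − 9.8 = 3.8; wedge = subsidy = 38.
DWL = ½ × 3.8 × 38 = $72.20.

$72.20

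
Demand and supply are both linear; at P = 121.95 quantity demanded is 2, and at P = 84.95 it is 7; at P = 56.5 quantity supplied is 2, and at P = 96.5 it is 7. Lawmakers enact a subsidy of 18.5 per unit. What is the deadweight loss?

Demand slope = (84.95 − 121.95)/(7 − 2) = −7.4, so P = 136.75 − 7.4Q.
Supply slope = (96.5 − 56.5)/(7 − 2) = 8, so P = 40.5 + 8Q.
Competitive equilibrium: 136.75 − 7.4Q = 40.5 + 8Q → Q* = 6.25, P* = 90.5.
The subsidy lowers effective supply by 18.5: P = 22 + 8Q.
New quantity: 136.75 − 7.4Q = 22 + 8Q → Q' = 7.4513.
Overproduction ΔQ = 7.4513 − 6.25 = 1.2013; wedge = subsidy = 18.5.
DWL = ½ × 1.2013 × 18.5 = 11.11.

11.11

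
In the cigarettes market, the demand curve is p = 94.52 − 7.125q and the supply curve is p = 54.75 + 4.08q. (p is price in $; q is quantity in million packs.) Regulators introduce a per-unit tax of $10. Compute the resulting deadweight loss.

$4.46 million

Competitive equilibrium: 94.52 − 7.125q = 54.75 + 4.08q → q* = 3.5493, p* = 69.2312.
With the tax, the buyer price exceeds the seller price by 10: (94.52 − 7.125q) − (54.75 + 4.08q) = 10 → q' = 2.6568.
Δq = 3.5493 − 2.6568 = 0.8925; the wedge equals the tax, 10.
DWL = ½ × 0.8925 × 10 = $4.46 million.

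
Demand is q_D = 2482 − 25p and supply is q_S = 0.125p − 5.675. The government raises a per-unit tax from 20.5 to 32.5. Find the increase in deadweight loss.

39.55

In inverse form: demand p = 99.28 − 0.04q, supply p = 45.4 + 8q.
Competitive equilibrium: 99.28 − 0.04q = 45.4 + 8q → q* = 6.7015, p* = 99.0119.
For a per-unit tax t: Δq = t/8.04, so DWL = ½·t·(t/8.04) = t²/16.08.
At t = 20.5: DWL = 26.135. At t = 32.5: DWL = 65.687.
Increase = 65.687 − 26.135 = 39.55.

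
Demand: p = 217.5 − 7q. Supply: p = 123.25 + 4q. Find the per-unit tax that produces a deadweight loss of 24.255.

Competitive equilibrium: 217.5 − 7q = 123.25 + 4q → q* = 8.5682, p* = 157.5227.
A tax t gives Δq = t/11 and wedge t, so DWL = t²/22.
t²/22 = 24.255 → t² = 533.61 → t = 23.1.

23.1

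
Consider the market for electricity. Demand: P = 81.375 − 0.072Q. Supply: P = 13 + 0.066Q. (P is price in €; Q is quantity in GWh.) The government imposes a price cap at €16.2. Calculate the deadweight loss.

Competitive equilibrium: 81.375 − 0.072Q = 13 + 0.066Q → Q* = 495.471, P* = 45.7011.
At the ceiling P = 16.2, quantity supplied = (16.2 − 13)/0.066 = 48.4848.
Willingness to pay at Q' = 48.4848: 81.375 − 0.072·48.4848 = 77.8841.
ΔQ = 495.471 − 48.4848 = 446.9862; wedge = 77.8841 − 16.2 = 61.6841.
Welfare loss = ½ × 446.9862 × 61.6841 = €13785.97.

€13785.97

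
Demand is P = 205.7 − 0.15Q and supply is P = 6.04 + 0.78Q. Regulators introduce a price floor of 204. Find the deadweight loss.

19229.23

Competitive equilibrium: 205.7 − 0.15Q = 6.04 + 0.78Q → Q* = 214.68817, P* = 173.49677.
At the floor P = 204, quantity demanded = (205.7 − 204)/0.15 = 11.33333.
Sellers' marginal cost at Q' = 11.33333: 6.04 + 0.78·11.33333 = 14.88.
ΔQ = 214.68817 − 11.33333 = 203.35484; wedge = 204 − 14.88 = 189.12.
DWL = ½ × 203.35484 × 189.12 = 19229.23.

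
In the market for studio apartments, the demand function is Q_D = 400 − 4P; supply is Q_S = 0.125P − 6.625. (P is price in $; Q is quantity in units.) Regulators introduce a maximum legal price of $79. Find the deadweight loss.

In inverse form: demand P = 100 − 0.25Q, supply P = 53 + 8Q.
Competitive equilibrium: 100 − 0.25Q = 53 + 8Q → Q* = 5.697, P* = 98.5758.
At the ceiling P = 79, quantity supplied = (79 − 53)/8 = 3.25.
Willingness to pay at Q' = 3.25: 100 − 0.25·3.25 = 99.1875.
ΔQ = 5.697 − 3.25 = 2.447; wedge = 99.1875 − 79 = 20.1875.
The triangle = ½ × 2.447 × 20.1875 = $24.70.

$24.70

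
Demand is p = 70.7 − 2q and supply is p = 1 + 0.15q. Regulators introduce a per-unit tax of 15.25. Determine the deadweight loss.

54.08

Competitive equilibrium: 70.7 − 2q = 1 + 0.15q → q* = 32.4186, p* = 5.8628.
With the tax, the buyer price exceeds the seller price by 15.25: (70.7 − 2q) − (1 + 0.15q) = 15.25 → q' = 25.3256.
Δq = 32.4186 − 25.3256 = 7.093; the wedge equals the tax, 15.25.
Deadweight loss = ½ × 7.093 × 15.25 = 54.08.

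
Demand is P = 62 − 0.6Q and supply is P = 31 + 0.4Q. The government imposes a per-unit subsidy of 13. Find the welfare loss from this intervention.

84.50

Competitive equilibrium: 62 − 0.6Q = 31 + 0.4Q → Q* = 31, P* = 43.4.
The subsidy lowers effective supply by 13: P = 18 + 0.4Q.
New quantity: 62 − 0.6Q = 18 + 0.4Q → Q' = 44.
Overproduction ΔQ = 44 − 31 = 13; wedge = subsidy = 13.
Deadweight loss = ½ × 13 × 13 = 84.50.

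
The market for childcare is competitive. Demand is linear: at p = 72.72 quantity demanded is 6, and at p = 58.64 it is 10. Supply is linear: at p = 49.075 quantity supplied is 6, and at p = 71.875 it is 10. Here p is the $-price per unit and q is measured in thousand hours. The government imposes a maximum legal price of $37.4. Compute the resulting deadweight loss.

Demand slope = (58.64 − 72.72)/(10 − 6) = −3.52, so p = 93.84 − 3.52q.
Supply slope = (71.875 − 49.075)/(10 − 6) = 5.7, so p = 14.875 + 5.7q.
Competitive equilibrium: 93.84 − 3.52q = 14.875 + 5.7q → q* = 8.5645, p* = 63.6928.
At the ceiling p = 37.4, quantity supplied = (37.4 − 14.875)/5.7 = 3.9518.
Willingness to pay at q' = 3.9518: 93.84 − 3.52·3.9518 = 79.9297.
Δq = 8.5645 − 3.9518 = 4.6127; wedge = 79.9297 − 37.4 = 42.5297.
Deadweight loss = ½ × 4.6127 × 42.5297 = $98.09 thousand.

$98.09 thousand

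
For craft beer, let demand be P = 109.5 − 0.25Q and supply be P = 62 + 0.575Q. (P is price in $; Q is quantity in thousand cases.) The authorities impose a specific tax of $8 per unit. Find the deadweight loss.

$38.79 thousand

Competitive equilibrium: 109.5 − 0.25Q = 62 + 0.575Q → Q* = 57.5758, P* = 95.1061.
With the tax, the buyer price exceeds the seller price by 8: (109.5 − 0.25Q) − (62 + 0.575Q) = 8 → Q' = 47.8788.
ΔQ = 57.5758 − 47.8788 = 9.697; the wedge equals the tax, 8.
DWL = ½ × 9.697 × 8 = $38.79 thousand.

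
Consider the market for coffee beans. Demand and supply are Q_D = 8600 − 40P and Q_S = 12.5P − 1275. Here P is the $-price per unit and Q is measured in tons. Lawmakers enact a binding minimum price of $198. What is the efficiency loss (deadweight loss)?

In inverse form: demand P = 215 − 0.025Q, supply P = 102 + 0.08Q.
Competitive equilibrium: 215 − 0.025Q = 102 + 0.08Q → Q* = 1076.1905, P* = 188.0952.
At the floor P = 198, quantity demanded = (215 − 198)/0.025 = 680.
Sellers' marginal cost at Q' = 680: 102 + 0.08·680 = 156.4.
ΔQ = 1076.1905 − 680 = 396.1905; wedge = 198 − 156.4 = 41.6.
Deadweight loss = ½ × 396.1905 × 41.6 = $8240.76.

$8240.76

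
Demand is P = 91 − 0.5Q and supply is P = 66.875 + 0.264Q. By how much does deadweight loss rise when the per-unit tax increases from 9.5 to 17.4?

139.08

Competitive equilibrium: 91 − 0.5Q = 66.875 + 0.264Q → Q* = 31.5772, P* = 75.2114.
For a per-unit tax t: ΔQ = t/0.764, so DWL = ½·t·(t/0.764) = t²/1.528.
At t = 9.5: DWL = 59.064. At t = 17.4: DWL = 198.141.
Increase = 198.141 − 59.064 = 139.08.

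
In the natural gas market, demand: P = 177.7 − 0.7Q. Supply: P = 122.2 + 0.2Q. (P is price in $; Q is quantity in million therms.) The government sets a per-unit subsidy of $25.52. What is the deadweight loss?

Competitive equilibrium: 177.7 − 0.7Q = 122.2 + 0.2Q → Q* = 61.6667, P* = 134.5333.
The subsidy lowers effective supply by 25.52: P = 96.68 + 0.2Q.
New quantity: 177.7 − 0.7Q = 96.68 + 0.2Q → Q' = 90.0222.
Overproduction ΔQ = 90.0222 − 61.6667 = 28.3555; wedge = subsidy = 25.52.
The triangle = ½ × 28.3555 × 25.52 = $361.82 million.

$361.82 million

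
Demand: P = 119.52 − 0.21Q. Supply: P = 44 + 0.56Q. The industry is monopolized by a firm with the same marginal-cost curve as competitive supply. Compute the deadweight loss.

Competitive equilibrium: 119.52 − 0.21Q = 44 + 0.56Q → Q* = 98.07792, P* = 98.92364.
Marginal revenue: MR = 119.52 − 0.42Q. Set MR = MC: 119.52 − 0.42Q = 44 + 0.56Q → Q_m = 77.06122.
Price P_m = 119.52 − 0.21·77.06122 = 103.33714; MC(Q_m) = 44 + 0.56·77.06122 = 87.15428.
Competitive Q* = 98.07792, so ΔQ = 21.0167; wedge = 103.33714 − 87.15428 = 16.18286.
DWL = ½ × 21.0167 × 16.18286 = 170.06.

170.06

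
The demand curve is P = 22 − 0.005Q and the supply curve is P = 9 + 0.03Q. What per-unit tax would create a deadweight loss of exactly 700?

Competitive equilibrium: 22 − 0.005Q = 9 + 0.03Q → Q* = 371.4286, P* = 20.1429.
A tax t gives ΔQ = t/0.035 and wedge t, so DWL = t²/0.07.
t²/0.07 = 700 → t² = 49 → t = 7.

7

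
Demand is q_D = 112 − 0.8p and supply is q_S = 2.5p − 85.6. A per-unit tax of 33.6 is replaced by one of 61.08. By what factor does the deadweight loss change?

3.305

In inverse form: demand p = 140 − 1.25q, supply p = 34.24 + 0.4q.
Competitive equilibrium: 140 − 1.25q = 34.24 + 0.4q → q* = 64.097, p* = 59.8788.
For a per-unit tax t: Δq = t/1.65, so DWL = ½·t·(t/1.65) = t²/3.3.
At t = 33.6: DWL = 342.109. At t = 61.08: DWL = 1130.535.
Ratio = (61.08/33.6)² = 3.305.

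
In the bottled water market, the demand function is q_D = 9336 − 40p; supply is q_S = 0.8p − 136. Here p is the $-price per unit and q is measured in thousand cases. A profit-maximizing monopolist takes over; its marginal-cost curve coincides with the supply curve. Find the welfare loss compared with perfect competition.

In inverse form: demand p = 233.4 − 0.025q, supply p = 170 + 1.25q.
Competitive equilibrium: 233.4 − 0.025q = 170 + 1.25q → q* = 49.7255, p* = 232.1569.
Marginal revenue: MR = 233.4 − 0.05q. Set MR = MC: 233.4 − 0.05q = 170 + 1.25q → q_m = 48.7692.
Price p_m = 233.4 − 0.025·48.7692 = 232.1808; MC(q_m) = 170 + 1.25·48.7692 = 230.9615.
Competitive q* = 49.7255, so Δq = 0.9563; wedge = 232.1808 − 230.9615 = 1.2193.
DWL = ½ × 0.9563 × 1.2193 = $0.58 thousand.

$0.58 thousand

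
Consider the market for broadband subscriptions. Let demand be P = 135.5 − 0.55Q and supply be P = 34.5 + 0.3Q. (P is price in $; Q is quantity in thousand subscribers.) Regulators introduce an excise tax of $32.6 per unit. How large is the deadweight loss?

Competitive equilibrium: 135.5 − 0.55Q = 34.5 + 0.3Q → Q* = 118.8235, P* = 70.1471.
With the tax, the buyer price exceeds the seller price by 32.6: (135.5 − 0.55Q) − (34.5 + 0.3Q) = 32.6 → Q' = 80.4706.
ΔQ = 118.8235 − 80.4706 = 38.3529; the wedge equals the tax, 32.6.
Deadweight loss = ½ × 38.3529 × 32.6 = $625.15 thousand.

$625.15 thousand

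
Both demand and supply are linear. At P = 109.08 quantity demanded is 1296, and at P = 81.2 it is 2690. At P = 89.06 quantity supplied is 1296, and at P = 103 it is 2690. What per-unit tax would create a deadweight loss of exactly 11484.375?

Demand slope = (81.2 − 109.08)/(2690 − 1296) = −0.02, so P = 135 − 0.02Q.
Supply slope = (103 − 89.06)/(2690 − 1296) = 0.01, so P = 76.1 + 0.01Q.
Competitive equilibrium: 135 − 0.02Q = 76.1 + 0.01Q → Q* = 1963.3333, P* = 95.7333.
A tax t gives ΔQ = t/0.03 and wedge t, so DWL = t²/0.06.
t²/0.06 = 11484.375 → t² = 689.0625 → t = 26.25.

26.25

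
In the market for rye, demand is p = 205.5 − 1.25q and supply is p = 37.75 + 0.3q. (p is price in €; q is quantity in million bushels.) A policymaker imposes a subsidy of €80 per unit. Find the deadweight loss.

€2064.52 million

Competitive equilibrium: 205.5 − 1.25q = 37.75 + 0.3q → q* = 108.2258, p* = 70.2177.
The subsidy lowers effective supply by 80: p = 0.3q − 42.25.
New quantity: 205.5 − 1.25q = 0.3q − 42.25 → q' = 159.8387.
Overproduction Δq = 159.8387 − 108.2258 = 51.6129; wedge = subsidy = 80.
Welfare loss = ½ × 51.6129 × 80 = €2064.52 million.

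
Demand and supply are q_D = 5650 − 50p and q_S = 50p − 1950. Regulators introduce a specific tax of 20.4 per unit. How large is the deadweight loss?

In inverse form: demand p = 113 − 0.02q, supply p = 39 + 0.02q.
Competitive equilibrium: 113 − 0.02q = 39 + 0.02q → q* = 1850, p* = 76.
With the tax, the buyer price exceeds the seller price by 20.4: (113 − 0.02q) − (39 + 0.02q) = 20.4 → q' = 1340.
Δq = 1850 − 1340 = 510; the wedge equals the tax, 20.4.
DWL = ½ × 510 × 20.4 = 5202.

5202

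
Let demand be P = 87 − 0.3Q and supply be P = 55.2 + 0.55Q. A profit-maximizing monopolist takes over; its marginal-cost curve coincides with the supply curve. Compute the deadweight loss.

40.48

Competitive equilibrium: 87 − 0.3Q = 55.2 + 0.55Q → Q* = 37.4118, P* = 75.7765.
Marginal revenue: MR = 87 − 0.6Q. Set MR = MC: 87 − 0.6Q = 55.2 + 0.55Q → Q_m = 27.6522.
Price P_m = 87 − 0.3·27.6522 = 78.7043; MC(Q_m) = 55.2 + 0.55·27.6522 = 70.4087.
Competitive Q* = 37.4118, so ΔQ = 9.7596; wedge = 78.7043 − 70.4087 = 8.2956.
Deadweight loss = ½ × 9.7596 × 8.2956 = 40.48.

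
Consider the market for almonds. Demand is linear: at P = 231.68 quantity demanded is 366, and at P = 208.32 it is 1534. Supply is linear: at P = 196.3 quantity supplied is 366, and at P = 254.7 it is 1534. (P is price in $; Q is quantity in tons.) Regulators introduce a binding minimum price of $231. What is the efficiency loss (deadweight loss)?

$7778.57

Demand slope = (208.32 − 231.68)/(1534 − 366) = −0.02, so P = 239 − 0.02Q.
Supply slope = (254.7 − 196.3)/(1534 − 366) = 0.05, so P = 178 + 0.05Q.
Competitive equilibrium: 239 − 0.02Q = 178 + 0.05Q → Q* = 871.4286, P* = 221.5714.
At the floor P = 231, quantity demanded = (239 − 231)/0.02 = 400.
Sellers' marginal cost at Q' = 400: 178 + 0.05·400 = 198.
ΔQ = 871.4286 − 400 = 471.4286; wedge = 231 − 198 = 33.
DWL = ½ × 471.4286 × 33 = $7778.57.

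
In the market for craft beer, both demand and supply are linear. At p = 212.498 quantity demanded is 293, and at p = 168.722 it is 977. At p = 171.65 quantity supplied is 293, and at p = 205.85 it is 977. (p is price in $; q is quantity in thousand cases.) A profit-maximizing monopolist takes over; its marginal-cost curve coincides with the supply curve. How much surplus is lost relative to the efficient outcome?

Demand slope = (168.722 − 212.498)/(977 − 293) = −0.064, so p = 231.25 − 0.064q.
Supply slope = (205.85 − 171.65)/(977 − 293) = 0.05, so p = 157 + 0.05q.
Competitive equilibrium: 231.25 − 0.064q = 157 + 0.05q → q* = 651.31579, p* = 189.56579.
Marginal revenue: MR = 231.25 − 0.128q. Set MR = MC: 231.25 − 0.128q = 157 + 0.05q → q_m = 417.13483.
Price p_m = 231.25 − 0.064·417.13483 = 204.55337; MC(q_m) = 157 + 0.05·417.13483 = 177.85674.
Competitive q* = 651.31579, so Δq = 234.18096; wedge = 204.55337 − 177.85674 = 26.69663.
Deadweight loss = ½ × 234.18096 × 26.69663 = $3125.92 thousand.

$3125.92 thousand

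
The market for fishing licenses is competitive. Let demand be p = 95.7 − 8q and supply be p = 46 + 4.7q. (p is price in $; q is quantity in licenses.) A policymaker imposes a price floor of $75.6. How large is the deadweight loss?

Competitive equilibrium: 95.7 − 8q = 46 + 4.7q → q* = 3.9134, p* = 64.3929.
At the floor p = 75.6, quantity demanded = (95.7 − 75.6)/8 = 2.5125.
Sellers' marginal cost at q' = 2.5125: 46 + 4.7·2.5125 = 57.8088.
Δq = 3.9134 − 2.5125 = 1.4009; wedge = 75.6 − 57.8088 = 17.7912.
DWL = ½ × 1.4009 × 17.7912 = $12.46.

$12.46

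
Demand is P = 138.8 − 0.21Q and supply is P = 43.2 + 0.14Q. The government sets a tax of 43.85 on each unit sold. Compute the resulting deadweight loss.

Competitive equilibrium: 138.8 − 0.21Q = 43.2 + 0.14Q → Q* = 273.1429, P* = 81.44.
With the tax, the buyer price exceeds the seller price by 43.85: (138.8 − 0.21Q) − (43.2 + 0.14Q) = 43.85 → Q' = 147.8571.
ΔQ = 273.1429 − 147.8571 = 125.2858; the wedge equals the tax, 43.85.
DWL = ½ × 125.2858 × 43.85 = 2746.89.

2746.89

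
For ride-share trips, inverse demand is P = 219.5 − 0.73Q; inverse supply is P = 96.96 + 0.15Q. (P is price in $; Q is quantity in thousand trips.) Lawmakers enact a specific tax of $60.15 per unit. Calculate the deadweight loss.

$2055.69 thousand

Competitive equilibrium: 219.5 − 0.73Q = 96.96 + 0.15Q → Q* = 139.25, P* = 117.8475.
With the tax, the buyer price exceeds the seller price by 60.15: (219.5 − 0.73Q) − (96.96 + 0.15Q) = 60.15 → Q' = 70.89773.
ΔQ = 139.25 − 70.89773 = 68.35227; the wedge equals the tax, 60.15.
Welfare loss = ½ × 68.35227 × 60.15 = $2055.69 thousand.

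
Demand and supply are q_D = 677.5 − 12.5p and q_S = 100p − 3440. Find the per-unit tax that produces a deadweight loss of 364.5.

In inverse form: demand p = 54.2 − 0.08q, supply p = 34.4 + 0.01q.
Competitive equilibrium: 54.2 − 0.08q = 34.4 + 0.01q → q* = 220, p* = 36.6.
A tax t gives Δq = t/0.09 and wedge t, so DWL = t²/0.18.
t²/0.18 = 364.5 → t² = 65.61 → t = 8.1.

8.1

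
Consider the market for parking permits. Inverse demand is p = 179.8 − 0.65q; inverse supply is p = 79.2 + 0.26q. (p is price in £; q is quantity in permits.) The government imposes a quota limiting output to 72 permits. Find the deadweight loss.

£676.16

Competitive equilibrium: 179.8 − 0.65q = 79.2 + 0.26q → q* = 110.5495, p* = 107.9429.
At q = 72: demand price = 179.8 − 0.65·72 = 133; supply price = 79.2 + 0.26·72 = 97.92.
Δq = 110.5495 − 72 = 38.5495; wedge = 133 − 97.92 = 35.08.
Welfare loss = ½ × 38.5495 × 35.08 = £676.16.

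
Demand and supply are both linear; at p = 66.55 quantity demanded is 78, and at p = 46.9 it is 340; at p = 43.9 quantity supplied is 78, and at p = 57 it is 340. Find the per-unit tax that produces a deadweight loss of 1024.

16

Demand slope = (46.9 − 66.55)/(340 − 78) = −0.075, so p = 72.4 − 0.075q.
Supply slope = (57 − 43.9)/(340 − 78) = 0.05, so p = 40 + 0.05q.
Competitive equilibrium: 72.4 − 0.075q = 40 + 0.05q → q* = 259.2, p* = 52.96.
A tax t gives Δq = t/0.125 and wedge t, so DWL = t²/0.25.
t²/0.25 = 1024 → t² = 256 → t = 16.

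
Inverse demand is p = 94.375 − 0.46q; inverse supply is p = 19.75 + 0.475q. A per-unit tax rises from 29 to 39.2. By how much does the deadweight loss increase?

Competitive equilibrium: 94.375 − 0.46q = 19.75 + 0.475q → q* = 79.8128, p* = 57.6611.
For a per-unit tax t: Δq = t/0.935, so DWL = ½·t·(t/0.935) = t²/1.87.
At t = 29: DWL = 449.733. At t = 39.2: DWL = 821.733.
Increase = 821.733 − 449.733 = 372.

372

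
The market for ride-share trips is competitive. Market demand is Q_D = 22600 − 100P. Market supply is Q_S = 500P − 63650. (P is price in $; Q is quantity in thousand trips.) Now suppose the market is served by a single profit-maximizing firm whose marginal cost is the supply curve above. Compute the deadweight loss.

In inverse form: demand P = 226 − 0.01Q, supply P = 127.3 + 0.002Q.
Competitive equilibrium: 226 − 0.01Q = 127.3 + 0.002Q → Q* = 8225, P* = 143.75.
Marginal revenue: MR = 226 − 0.02Q. Set MR = MC: 226 − 0.02Q = 127.3 + 0.002Q → Q_m = 4486.363636.
Price P_m = 226 − 0.01·4486.363636 = 181.136364; MC(Q_m) = 127.3 + 0.002·4486.363636 = 136.272727.
Competitive Q* = 8225, so ΔQ = 3738.636364; wedge = 181.136364 − 136.272727 = 44.863637.
The triangle = ½ × 3738.636364 × 44.863637 = $83864.41 thousand.

$83864.41 thousand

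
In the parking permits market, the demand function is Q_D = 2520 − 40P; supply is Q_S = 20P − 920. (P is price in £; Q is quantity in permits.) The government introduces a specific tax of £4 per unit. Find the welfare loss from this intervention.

In inverse form: demand P = 63 − 0.025Q, supply P = 46 + 0.05Q.
Competitive equilibrium: 63 − 0.025Q = 46 + 0.05Q → Q* = 226.6667, P* = 57.3333.
With the tax, the buyer price exceeds the seller price by 4: (63 − 0.025Q) − (46 + 0.05Q) = 4 → Q' = 173.3333.
ΔQ = 226.6667 − 173.3333 = 53.3334; the wedge equals the tax, 4.
Welfare loss = ½ × 53.3334 × 4 = £106.67.

£106.67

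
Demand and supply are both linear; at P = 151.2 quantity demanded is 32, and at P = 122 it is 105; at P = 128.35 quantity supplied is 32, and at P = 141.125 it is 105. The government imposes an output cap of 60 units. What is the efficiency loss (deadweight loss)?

39.62

Demand slope = (122 − 151.2)/(105 − 32) = −0.4, so P = 164 − 0.4Q.
Supply slope = (141.125 − 128.35)/(105 − 32) = 0.175, so P = 122.75 + 0.175Q.
Competitive equilibrium: 164 − 0.4Q = 122.75 + 0.175Q → Q* = 71.7391, P* = 135.3043.
At Q = 60: demand price = 164 − 0.4·60 = 140; supply price = 122.75 + 0.175·60 = 133.25.
ΔQ = 71.7391 − 60 = 11.7391; wedge = 140 − 133.25 = 6.75.
DWL = ½ × 11.7391 × 6.75 = 39.62.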